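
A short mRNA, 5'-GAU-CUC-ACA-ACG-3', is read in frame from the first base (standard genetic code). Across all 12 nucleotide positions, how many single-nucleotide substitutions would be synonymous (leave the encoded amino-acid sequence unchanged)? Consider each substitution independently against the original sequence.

10

Codon 1 (GAU, Asp): 1 synonymous substitution.
Codon 2 (CUC, Leu): 3 synonymous substitutions.
Codon 3 (ACA, Thr): 3 synonymous substitutions.
Codon 4 (ACG, Thr): 3 synonymous substitutions.
Total: 1 + 3 + 3 + 3 = 10.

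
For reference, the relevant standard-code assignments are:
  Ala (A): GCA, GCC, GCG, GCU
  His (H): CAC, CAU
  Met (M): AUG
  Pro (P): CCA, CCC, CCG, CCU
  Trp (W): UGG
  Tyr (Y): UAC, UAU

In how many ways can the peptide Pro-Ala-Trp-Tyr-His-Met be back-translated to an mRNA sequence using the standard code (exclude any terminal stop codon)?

Pro: 4 codons.
Ala: 4 codons.
Trp: 1 codon.
Tyr: 2 codons.
His: 2 codons.
Met: 1 codon.
4 × 4 × 1 × 2 × 2 × 1 = 64.

64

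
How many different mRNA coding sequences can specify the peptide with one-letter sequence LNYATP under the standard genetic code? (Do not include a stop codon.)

Leu: 6 codons.
Asn: 2 codons.
Tyr: 2 codons.
Ala: 4 codons.
Thr: 4 codons.
Pro: 4 codons.
6 × 2 × 2 × 4 × 4 × 4 = 1536.

1536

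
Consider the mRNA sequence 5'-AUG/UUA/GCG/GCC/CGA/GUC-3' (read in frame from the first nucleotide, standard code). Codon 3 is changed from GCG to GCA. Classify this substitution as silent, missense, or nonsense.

silent

Position 9 falls in codon 3: GCG → Ala.
After the substitution the codon is GCA → Ala.
Both encode Ala, so the change is synonymous.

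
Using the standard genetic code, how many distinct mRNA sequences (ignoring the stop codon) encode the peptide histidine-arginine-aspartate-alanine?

His: 2 codons.
Arg: 6 codons.
Asp: 2 codons.
Ala: 4 codons.
2 × 6 × 2 × 4 = 96.

96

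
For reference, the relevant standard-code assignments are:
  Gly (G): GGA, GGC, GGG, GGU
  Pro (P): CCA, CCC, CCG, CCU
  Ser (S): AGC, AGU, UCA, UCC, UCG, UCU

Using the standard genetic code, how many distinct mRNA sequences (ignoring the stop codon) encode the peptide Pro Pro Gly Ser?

Pro: 4 codons.
Pro: 4 codons.
Gly: 4 codons.
Ser: 6 codons.
4 × 4 × 4 × 6 = 384.

384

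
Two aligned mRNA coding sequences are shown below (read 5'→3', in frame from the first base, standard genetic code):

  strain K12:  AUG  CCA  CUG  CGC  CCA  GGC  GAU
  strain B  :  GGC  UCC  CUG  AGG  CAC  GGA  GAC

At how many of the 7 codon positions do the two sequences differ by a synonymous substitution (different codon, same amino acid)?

3

Codon 1: AUG Met / GGC Gly — nonsynonymous.
Codon 2: CCA Pro / UCC Ser — nonsynonymous.
Codon 3: CUG Leu / CUG Leu — identical.
Codon 4: CGC Arg / AGG Arg — synonymous.
Codon 5: CCA Pro / CAC His — nonsynonymous.
Codon 6: GGC Gly / GGA Gly — synonymous.
Codon 7: GAU Asp / GAC Asp — synonymous.
Synonymous differences: 3.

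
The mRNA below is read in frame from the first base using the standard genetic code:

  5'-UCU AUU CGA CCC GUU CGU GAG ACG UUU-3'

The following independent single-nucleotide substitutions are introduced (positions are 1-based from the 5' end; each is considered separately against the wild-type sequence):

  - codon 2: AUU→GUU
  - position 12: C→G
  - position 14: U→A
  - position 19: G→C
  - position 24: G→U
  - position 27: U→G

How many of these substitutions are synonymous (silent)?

Codon 2: AUU (Ile) → GUU (Val) — missense.
Codon 4: CCC (Pro) → CCG (Pro) — synonymous.
Codon 5: GUU (Val) → GAU (Asp) — missense.
Codon 7: GAG (Glu) → CAG (Gln) — missense.
Codon 8: ACG (Thr) → ACU (Thr) — synonymous.
Codon 9: UUU (Phe) → UUG (Leu) — missense.
Synonymous: 2 of 6.

2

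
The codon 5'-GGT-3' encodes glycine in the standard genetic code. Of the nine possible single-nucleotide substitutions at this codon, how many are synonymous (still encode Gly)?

3

Position 1: none → 0 synonymous.
Position 2: none → 0 synonymous.
Position 3: GGC, GGA, GGG → 3 synonymous.
Total: 0 + 0 + 3 = 3.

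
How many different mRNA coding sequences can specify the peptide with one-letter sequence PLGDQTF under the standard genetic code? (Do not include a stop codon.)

Pro: 4 codons.
Leu: 6 codons.
Gly: 4 codons.
Asp: 2 codons.
Gln: 2 codons.
Thr: 4 codons.
Phe: 2 codons.
4 × 6 × 4 × 2 × 2 × 4 × 2 = 3072.

3072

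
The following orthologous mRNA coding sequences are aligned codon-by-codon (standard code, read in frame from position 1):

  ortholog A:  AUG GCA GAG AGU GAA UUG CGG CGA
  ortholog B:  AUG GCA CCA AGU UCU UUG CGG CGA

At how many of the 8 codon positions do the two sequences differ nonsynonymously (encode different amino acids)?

2

Codon 1: AUG Met / AUG Met — identical.
Codon 2: GCA Ala / GCA Ala — identical.
Codon 3: GAG Glu / CCA Pro — nonsynonymous.
Codon 4: AGU Ser / AGU Ser — identical.
Codon 5: GAA Glu / UCU Ser — nonsynonymous.
Codon 6: UUG Leu / UUG Leu — identical.
Codon 7: CGG Arg / CGG Arg — identical.
Codon 8: CGA Arg / CGA Arg — identical.
Nonsynonymous differences: 2.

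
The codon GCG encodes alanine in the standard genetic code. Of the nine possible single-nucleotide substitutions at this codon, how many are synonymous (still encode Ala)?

3

Position 1: none → 0 synonymous.
Position 2: none → 0 synonymous.
Position 3: GCU, GCC, GCA → 3 synonymous.
Total: 0 + 0 + 3 = 3.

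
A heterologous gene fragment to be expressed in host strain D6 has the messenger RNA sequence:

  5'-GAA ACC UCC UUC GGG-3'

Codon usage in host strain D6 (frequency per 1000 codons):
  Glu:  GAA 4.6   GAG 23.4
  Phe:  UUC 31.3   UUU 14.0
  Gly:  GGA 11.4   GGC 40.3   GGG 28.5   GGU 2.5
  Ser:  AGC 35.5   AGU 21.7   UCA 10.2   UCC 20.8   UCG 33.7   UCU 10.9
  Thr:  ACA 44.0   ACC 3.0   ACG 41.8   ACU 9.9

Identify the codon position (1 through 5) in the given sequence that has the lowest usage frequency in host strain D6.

Codon 1 GAA (Glu): 4.6 per 1000.
Codon 2 ACC (Thr): 3.0 per 1000.
Codon 3 UCC (Ser): 20.8 per 1000.
Codon 4 UUC (Phe): 31.3 per 1000.
Codon 5 GGG (Gly): 28.5 per 1000.
Lowest frequency is 3.0 at codon 2.

2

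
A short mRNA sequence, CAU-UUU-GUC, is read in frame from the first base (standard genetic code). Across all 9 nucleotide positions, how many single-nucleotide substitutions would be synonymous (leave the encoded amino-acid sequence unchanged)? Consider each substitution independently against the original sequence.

5

Codon 1 (CAU, His): 1 synonymous substitution.
Codon 2 (UUU, Phe): 1 synonymous substitution.
Codon 3 (GUC, Val): 3 synonymous substitutions.
Total: 1 + 1 + 3 = 5.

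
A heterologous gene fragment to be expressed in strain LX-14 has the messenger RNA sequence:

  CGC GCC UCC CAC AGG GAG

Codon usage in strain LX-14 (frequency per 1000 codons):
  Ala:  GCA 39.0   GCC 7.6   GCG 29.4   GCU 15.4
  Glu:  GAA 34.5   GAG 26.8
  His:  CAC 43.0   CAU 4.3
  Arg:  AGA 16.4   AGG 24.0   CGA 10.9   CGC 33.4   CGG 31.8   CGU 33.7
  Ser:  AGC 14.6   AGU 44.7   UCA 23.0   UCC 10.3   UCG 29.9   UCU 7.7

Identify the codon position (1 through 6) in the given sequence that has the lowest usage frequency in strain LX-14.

Codon 1 CGC (Arg): 33.4 per 1000.
Codon 2 GCC (Ala): 7.6 per 1000.
Codon 3 UCC (Ser): 10.3 per 1000.
Codon 4 CAC (His): 43.0 per 1000.
Codon 5 AGG (Arg): 24.0 per 1000.
Codon 6 GAG (Glu): 26.8 per 1000.
Lowest frequency is 7.6 at codon 2.

2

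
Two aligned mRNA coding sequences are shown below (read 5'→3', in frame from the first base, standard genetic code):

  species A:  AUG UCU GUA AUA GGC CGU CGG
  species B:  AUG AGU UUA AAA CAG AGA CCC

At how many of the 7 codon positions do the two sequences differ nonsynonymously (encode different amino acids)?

Codon 1: AUG Met / AUG Met — identical.
Codon 2: UCU Ser / AGU Ser — synonymous.
Codon 3: GUA Val / UUA Leu — nonsynonymous.
Codon 4: AUA Ile / AAA Lys — nonsynonymous.
Codon 5: GGC Gly / CAG Gln — nonsynonymous.
Codon 6: CGU Arg / AGA Arg — synonymous.
Codon 7: CGG Arg / CCC Pro — nonsynonymous.
Nonsynonymous differences: 4.

4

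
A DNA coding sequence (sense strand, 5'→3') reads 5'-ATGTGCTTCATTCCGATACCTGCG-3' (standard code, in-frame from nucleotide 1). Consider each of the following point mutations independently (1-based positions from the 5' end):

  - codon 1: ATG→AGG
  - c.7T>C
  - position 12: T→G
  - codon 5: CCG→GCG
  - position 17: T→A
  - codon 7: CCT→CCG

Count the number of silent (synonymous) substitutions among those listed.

1

Codon 1: ATG (Met) → AGG (Arg) — missense.
Codon 3: TTC (Phe) → CTC (Leu) — missense.
Codon 4: ATT (Ile) → ATG (Met) — missense.
Codon 5: CCG (Pro) → GCG (Ala) — missense.
Codon 6: ATA (Ile) → AAA (Lys) — missense.
Codon 7: CCT (Pro) → CCG (Pro) — synonymous.
Synonymous: 1 of 6.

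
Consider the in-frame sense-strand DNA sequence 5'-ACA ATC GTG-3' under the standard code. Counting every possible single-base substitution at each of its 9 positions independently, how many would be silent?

Codon 1 (ACA, Thr): 3 synonymous substitutions.
Codon 2 (ATC, Ile): 2 synonymous substitutions.
Codon 3 (GTG, Val): 3 synonymous substitutions.
Total: 3 + 2 + 3 = 8.

8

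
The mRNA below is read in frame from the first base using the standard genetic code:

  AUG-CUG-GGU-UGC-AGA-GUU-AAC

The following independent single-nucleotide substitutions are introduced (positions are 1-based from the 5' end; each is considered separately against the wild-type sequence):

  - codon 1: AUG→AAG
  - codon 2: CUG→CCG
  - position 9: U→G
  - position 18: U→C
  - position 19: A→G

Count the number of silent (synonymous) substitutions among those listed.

Codon 1: AUG (Met) → AAG (Lys) — missense.
Codon 2: CUG (Leu) → CCG (Pro) — missense.
Codon 3: GGU (Gly) → GGG (Gly) — synonymous.
Codon 6: GUU (Val) → GUC (Val) — synonymous.
Codon 7: AAC (Asn) → GAC (Asp) — missense.
Synonymous: 2 of 5.

2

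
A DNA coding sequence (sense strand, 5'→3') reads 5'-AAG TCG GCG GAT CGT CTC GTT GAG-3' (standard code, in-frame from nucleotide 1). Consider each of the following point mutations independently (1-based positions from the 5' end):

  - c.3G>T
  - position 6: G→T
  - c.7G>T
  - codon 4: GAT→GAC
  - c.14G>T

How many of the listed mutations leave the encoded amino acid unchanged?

2

Codon 1: AAG (Lys) → AAT (Asn) — missense.
Codon 2: TCG (Ser) → TCT (Ser) — synonymous.
Codon 3: GCG (Ala) → TCG (Ser) — missense.
Codon 4: GAT (Asp) → GAC (Asp) — synonymous.
Codon 5: CGT (Arg) → CTT (Leu) — missense.
Synonymous: 2 of 5.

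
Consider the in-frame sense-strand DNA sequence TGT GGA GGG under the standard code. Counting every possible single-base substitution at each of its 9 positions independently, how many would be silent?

7

Codon 1 (TGT, Cys): 1 synonymous substitution.
Codon 2 (GGA, Gly): 3 synonymous substitutions.
Codon 3 (GGG, Gly): 3 synonymous substitutions.
Total: 1 + 3 + 3 = 7.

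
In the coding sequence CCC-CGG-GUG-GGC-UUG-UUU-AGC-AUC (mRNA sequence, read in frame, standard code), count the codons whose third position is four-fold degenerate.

Codon 1 CCC (Pro): third position 4-fold.
Codon 2 CGG (Arg): third position 4-fold.
Codon 3 GUG (Val): third position 4-fold.
Codon 4 GGC (Gly): third position 4-fold.
Codon 5 UUG (Leu): third position 2-fold.
Codon 6 UUU (Phe): third position 2-fold.
Codon 7 AGC (Ser): third position 2-fold.
Codon 8 AUC (Ile): third position 3-fold.
Four-fold degenerate third positions: 4.

4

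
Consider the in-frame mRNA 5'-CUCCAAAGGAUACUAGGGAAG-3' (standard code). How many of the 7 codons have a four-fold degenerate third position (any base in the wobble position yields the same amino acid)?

3

Codon 1 CUC (Leu): third position 4-fold.
Codon 2 CAA (Gln): third position 2-fold.
Codon 3 AGG (Arg): third position 2-fold.
Codon 4 AUA (Ile): third position 3-fold.
Codon 5 CUA (Leu): third position 4-fold.
Codon 6 GGG (Gly): third position 4-fold.
Codon 7 AAG (Lys): third position 2-fold.
Four-fold degenerate third positions: 3.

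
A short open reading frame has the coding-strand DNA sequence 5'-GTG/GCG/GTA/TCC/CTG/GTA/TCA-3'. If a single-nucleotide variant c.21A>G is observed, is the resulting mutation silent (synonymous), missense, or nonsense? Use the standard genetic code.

silent

Position 21 falls in codon 7: TCA → Ser.
After the substitution the codon is TCG → Ser.
Both encode Ser, so the change is synonymous.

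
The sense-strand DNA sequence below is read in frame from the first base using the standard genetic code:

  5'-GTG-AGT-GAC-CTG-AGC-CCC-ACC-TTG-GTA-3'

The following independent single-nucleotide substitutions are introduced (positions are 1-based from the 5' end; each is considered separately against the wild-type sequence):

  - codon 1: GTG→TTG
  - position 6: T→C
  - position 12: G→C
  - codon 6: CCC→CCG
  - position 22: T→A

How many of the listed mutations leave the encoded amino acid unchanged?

Codon 1: GTG (Val) → TTG (Leu) — missense.
Codon 2: AGT (Ser) → AGC (Ser) — synonymous.
Codon 4: CTG (Leu) → CTC (Leu) — synonymous.
Codon 6: CCC (Pro) → CCG (Pro) — synonymous.
Codon 8: TTG (Leu) → ATG (Met) — missense.
Synonymous: 3 of 5.

3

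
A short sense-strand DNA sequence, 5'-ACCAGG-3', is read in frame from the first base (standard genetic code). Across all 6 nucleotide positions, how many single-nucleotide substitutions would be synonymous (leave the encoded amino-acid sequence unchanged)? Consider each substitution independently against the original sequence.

Codon 1 (ACC, Thr): 3 synonymous substitutions.
Codon 2 (AGG, Arg): 2 synonymous substitutions.
Total: 3 + 2 = 5.

5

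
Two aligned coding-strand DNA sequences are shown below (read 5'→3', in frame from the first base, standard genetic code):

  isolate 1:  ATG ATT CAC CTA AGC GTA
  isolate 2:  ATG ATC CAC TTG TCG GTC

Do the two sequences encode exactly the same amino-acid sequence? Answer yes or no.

Codon 1: ATG Met / ATG Met — identical.
Codon 2: ATT Ile / ATC Ile — synonymous.
Codon 3: CAC His / CAC His — identical.
Codon 4: CTA Leu / TTG Leu — synonymous.
Codon 5: AGC Ser / TCG Ser — synonymous.
Codon 6: GTA Val / GTC Val — synonymous.
Nonsynonymous differences: 0 → same protein.

yes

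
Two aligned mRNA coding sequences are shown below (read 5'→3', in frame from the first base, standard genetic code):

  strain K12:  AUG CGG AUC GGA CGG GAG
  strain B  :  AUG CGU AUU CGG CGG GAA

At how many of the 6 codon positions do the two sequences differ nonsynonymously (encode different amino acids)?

Codon 1: AUG Met / AUG Met — identical.
Codon 2: CGG Arg / CGU Arg — synonymous.
Codon 3: AUC Ile / AUU Ile — synonymous.
Codon 4: GGA Gly / CGG Arg — nonsynonymous.
Codon 5: CGG Arg / CGG Arg — identical.
Codon 6: GAG Glu / GAA Glu — synonymous.
Nonsynonymous differences: 1.

1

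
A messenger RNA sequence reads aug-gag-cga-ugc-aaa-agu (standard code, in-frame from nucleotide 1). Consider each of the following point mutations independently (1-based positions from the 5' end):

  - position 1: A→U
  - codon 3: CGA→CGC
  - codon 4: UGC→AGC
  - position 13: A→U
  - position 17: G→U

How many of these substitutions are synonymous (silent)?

Codon 1: AUG (Met) → UUG (Leu) — missense.
Codon 3: CGA (Arg) → CGC (Arg) — synonymous.
Codon 4: UGC (Cys) → AGC (Ser) — missense.
Codon 5: AAA (Lys) → UAA (Stop) — nonsense.
Codon 6: AGU (Ser) → AUU (Ile) — missense.
Synonymous: 1 of 5.

1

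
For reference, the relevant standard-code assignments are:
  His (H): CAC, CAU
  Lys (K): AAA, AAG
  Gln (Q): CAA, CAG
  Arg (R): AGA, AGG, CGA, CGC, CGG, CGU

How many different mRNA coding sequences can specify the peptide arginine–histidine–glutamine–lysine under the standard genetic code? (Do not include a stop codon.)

Arg: 6 codons.
His: 2 codons.
Gln: 2 codons.
Lys: 2 codons.
6 × 2 × 2 × 2 = 48.

48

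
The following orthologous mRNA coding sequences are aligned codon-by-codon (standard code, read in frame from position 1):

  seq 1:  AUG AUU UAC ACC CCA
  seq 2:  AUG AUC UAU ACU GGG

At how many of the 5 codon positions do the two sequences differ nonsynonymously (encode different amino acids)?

1

Codon 1: AUG Met / AUG Met — identical.
Codon 2: AUU Ile / AUC Ile — synonymous.
Codon 3: UAC Tyr / UAU Tyr — synonymous.
Codon 4: ACC Thr / ACU Thr — synonymous.
Codon 5: CCA Pro / GGG Gly — nonsynonymous.
Nonsynonymous differences: 1.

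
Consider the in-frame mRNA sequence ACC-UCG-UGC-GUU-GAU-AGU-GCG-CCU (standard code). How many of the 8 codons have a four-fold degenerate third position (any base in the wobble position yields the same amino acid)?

Codon 1 ACC (Thr): third position 4-fold.
Codon 2 UCG (Ser): third position 4-fold.
Codon 3 UGC (Cys): third position 2-fold.
Codon 4 GUU (Val): third position 4-fold.
Codon 5 GAU (Asp): third position 2-fold.
Codon 6 AGU (Ser): third position 2-fold.
Codon 7 GCG (Ala): third position 4-fold.
Codon 8 CCU (Pro): third position 4-fold.
Four-fold degenerate third positions: 5.

5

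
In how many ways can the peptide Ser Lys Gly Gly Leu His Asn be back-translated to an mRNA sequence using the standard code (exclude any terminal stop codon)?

Ser: 6 codons.
Lys: 2 codons.
Gly: 4 codons.
Gly: 4 codons.
Leu: 6 codons.
His: 2 codons.
Asn: 2 codons.
6 × 2 × 4 × 4 × 6 × 2 × 2 = 4608.

4608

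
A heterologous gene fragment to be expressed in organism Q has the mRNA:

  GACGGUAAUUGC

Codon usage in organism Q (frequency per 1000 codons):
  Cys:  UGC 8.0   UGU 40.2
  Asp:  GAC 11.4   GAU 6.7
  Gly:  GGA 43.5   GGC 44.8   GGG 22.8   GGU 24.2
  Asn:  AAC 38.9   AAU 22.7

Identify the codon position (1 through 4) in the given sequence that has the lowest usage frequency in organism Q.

4

Codon 1 GAC (Asp): 11.4 per 1000.
Codon 2 GGU (Gly): 24.2 per 1000.
Codon 3 AAU (Asn): 22.7 per 1000.
Codon 4 UGC (Cys): 8.0 per 1000.
Lowest frequency is 8.0 at codon 4.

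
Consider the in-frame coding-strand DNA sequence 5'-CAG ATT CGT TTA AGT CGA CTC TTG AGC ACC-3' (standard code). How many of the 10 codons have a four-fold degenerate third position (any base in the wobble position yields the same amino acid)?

Codon 1 CAG (Gln): third position 2-fold.
Codon 2 ATT (Ile): third position 3-fold.
Codon 3 CGT (Arg): third position 4-fold.
Codon 4 TTA (Leu): third position 2-fold.
Codon 5 AGT (Ser): third position 2-fold.
Codon 6 CGA (Arg): third position 4-fold.
Codon 7 CTC (Leu): third position 4-fold.
Codon 8 TTG (Leu): third position 2-fold.
Codon 9 AGC (Ser): third position 2-fold.
Codon 10 ACC (Thr): third position 4-fold.
Four-fold degenerate third positions: 4.

4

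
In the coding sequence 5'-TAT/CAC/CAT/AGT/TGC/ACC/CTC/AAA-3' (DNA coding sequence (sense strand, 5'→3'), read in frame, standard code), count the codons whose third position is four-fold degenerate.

Codon 1 TAT (Tyr): third position 2-fold.
Codon 2 CAC (His): third position 2-fold.
Codon 3 CAT (His): third position 2-fold.
Codon 4 AGT (Ser): third position 2-fold.
Codon 5 TGC (Cys): third position 2-fold.
Codon 6 ACC (Thr): third position 4-fold.
Codon 7 CTC (Leu): third position 4-fold.
Codon 8 AAA (Lys): third position 2-fold.
Four-fold degenerate third positions: 2.

2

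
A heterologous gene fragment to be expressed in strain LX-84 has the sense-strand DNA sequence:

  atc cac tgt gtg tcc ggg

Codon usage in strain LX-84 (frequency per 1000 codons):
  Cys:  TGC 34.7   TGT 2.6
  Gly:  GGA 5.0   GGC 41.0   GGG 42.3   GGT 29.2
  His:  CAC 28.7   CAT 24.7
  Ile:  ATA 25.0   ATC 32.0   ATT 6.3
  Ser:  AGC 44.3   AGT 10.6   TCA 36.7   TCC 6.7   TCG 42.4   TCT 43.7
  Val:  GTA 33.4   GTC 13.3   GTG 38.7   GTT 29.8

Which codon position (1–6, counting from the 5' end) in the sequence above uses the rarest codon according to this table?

Codon 1 ATC (Ile): 32.0 per 1000.
Codon 2 CAC (His): 28.7 per 1000.
Codon 3 TGT (Cys): 2.6 per 1000.
Codon 4 GTG (Val): 38.7 per 1000.
Codon 5 TCC (Ser): 6.7 per 1000.
Codon 6 GGG (Gly): 42.3 per 1000.
Lowest frequency is 2.6 at codon 3.

3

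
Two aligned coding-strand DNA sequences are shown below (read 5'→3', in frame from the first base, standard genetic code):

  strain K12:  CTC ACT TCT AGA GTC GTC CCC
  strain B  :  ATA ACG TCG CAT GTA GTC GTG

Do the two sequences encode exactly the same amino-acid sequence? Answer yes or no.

no

Codon 1: CTC Leu / ATA Ile — nonsynonymous.
Codon 2: ACT Thr / ACG Thr — synonymous.
Codon 3: TCT Ser / TCG Ser — synonymous.
Codon 4: AGA Arg / CAT His — nonsynonymous.
Codon 5: GTC Val / GTA Val — synonymous.
Codon 6: GTC Val / GTC Val — identical.
Codon 7: CCC Pro / GTG Val — nonsynonymous.
Nonsynonymous differences: 3 → different protein.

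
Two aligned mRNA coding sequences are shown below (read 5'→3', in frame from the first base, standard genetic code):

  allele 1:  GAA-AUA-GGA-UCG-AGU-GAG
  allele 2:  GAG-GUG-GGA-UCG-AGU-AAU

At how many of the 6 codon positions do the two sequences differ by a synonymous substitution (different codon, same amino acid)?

1

Codon 1: GAA Glu / GAG Glu — synonymous.
Codon 2: AUA Ile / GUG Val — nonsynonymous.
Codon 3: GGA Gly / GGA Gly — identical.
Codon 4: UCG Ser / UCG Ser — identical.
Codon 5: AGU Ser / AGU Ser — identical.
Codon 6: GAG Glu / AAU Asn — nonsynonymous.
Synonymous differences: 1.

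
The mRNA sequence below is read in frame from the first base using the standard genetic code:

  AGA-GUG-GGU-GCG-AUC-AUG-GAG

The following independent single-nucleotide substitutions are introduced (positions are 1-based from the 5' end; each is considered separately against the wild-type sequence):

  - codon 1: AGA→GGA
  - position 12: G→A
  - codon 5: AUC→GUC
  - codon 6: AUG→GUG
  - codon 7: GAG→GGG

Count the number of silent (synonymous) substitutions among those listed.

1

Codon 1: AGA (Arg) → GGA (Gly) — missense.
Codon 4: GCG (Ala) → GCA (Ala) — synonymous.
Codon 5: AUC (Ile) → GUC (Val) — missense.
Codon 6: AUG (Met) → GUG (Val) — missense.
Codon 7: GAG (Glu) → GGG (Gly) — missense.
Synonymous: 1 of 5.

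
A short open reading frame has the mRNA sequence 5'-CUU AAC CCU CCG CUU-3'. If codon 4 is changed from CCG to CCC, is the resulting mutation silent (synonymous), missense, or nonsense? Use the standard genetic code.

Position 12 falls in codon 4: CCG → Pro.
After the substitution the codon is CCC → Pro.
Both encode Pro, so the change is synonymous.

silent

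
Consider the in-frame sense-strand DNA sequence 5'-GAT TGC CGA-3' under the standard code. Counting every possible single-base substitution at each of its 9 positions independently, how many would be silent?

6

Codon 1 (GAT, Asp): 1 synonymous substitution.
Codon 2 (TGC, Cys): 1 synonymous substitution.
Codon 3 (CGA, Arg): 4 synonymous substitutions.
Total: 1 + 1 + 4 = 6.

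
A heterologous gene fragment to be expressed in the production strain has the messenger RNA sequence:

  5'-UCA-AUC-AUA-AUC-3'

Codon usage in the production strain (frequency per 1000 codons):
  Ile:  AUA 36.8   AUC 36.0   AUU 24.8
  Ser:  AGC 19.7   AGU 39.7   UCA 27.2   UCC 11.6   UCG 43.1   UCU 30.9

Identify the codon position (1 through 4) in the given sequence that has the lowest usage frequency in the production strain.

Codon 1 UCA (Ser): 27.2 per 1000.
Codon 2 AUC (Ile): 36.0 per 1000.
Codon 3 AUA (Ile): 36.8 per 1000.
Codon 4 AUC (Ile): 36.0 per 1000.
Lowest frequency is 27.2 at codon 1.

1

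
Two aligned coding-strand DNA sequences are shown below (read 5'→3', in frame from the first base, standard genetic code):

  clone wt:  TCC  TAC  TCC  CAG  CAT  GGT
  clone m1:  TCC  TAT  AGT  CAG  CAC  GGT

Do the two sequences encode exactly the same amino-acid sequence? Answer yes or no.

Codon 1: TCC Ser / TCC Ser — identical.
Codon 2: TAC Tyr / TAT Tyr — synonymous.
Codon 3: TCC Ser / AGT Ser — synonymous.
Codon 4: CAG Gln / CAG Gln — identical.
Codon 5: CAT His / CAC His — synonymous.
Codon 6: GGT Gly / GGT Gly — identical.
Nonsynonymous differences: 0 → same protein.

yes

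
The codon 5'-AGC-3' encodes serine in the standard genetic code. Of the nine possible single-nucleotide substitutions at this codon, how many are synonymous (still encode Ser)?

Position 1: none → 0 synonymous.
Position 2: none → 0 synonymous.
Position 3: AGT → 1 synonymous.
Total: 0 + 0 + 1 = 1.

1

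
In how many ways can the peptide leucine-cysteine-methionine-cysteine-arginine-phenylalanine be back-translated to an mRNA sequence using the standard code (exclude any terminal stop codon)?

288

Leu: 6 codons.
Cys: 2 codons.
Met: 1 codon.
Cys: 2 codons.
Arg: 6 codons.
Phe: 2 codons.
6 × 2 × 1 × 2 × 6 × 2 = 288.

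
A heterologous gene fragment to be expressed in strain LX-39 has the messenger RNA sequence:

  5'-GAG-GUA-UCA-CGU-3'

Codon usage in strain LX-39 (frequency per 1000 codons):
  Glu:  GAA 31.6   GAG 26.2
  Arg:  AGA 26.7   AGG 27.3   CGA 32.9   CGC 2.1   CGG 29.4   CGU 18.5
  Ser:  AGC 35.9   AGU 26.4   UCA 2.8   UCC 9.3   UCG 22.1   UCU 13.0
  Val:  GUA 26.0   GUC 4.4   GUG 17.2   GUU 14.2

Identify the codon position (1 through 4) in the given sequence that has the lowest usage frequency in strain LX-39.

Codon 1 GAG (Glu): 26.2 per 1000.
Codon 2 GUA (Val): 26.0 per 1000.
Codon 3 UCA (Ser): 2.8 per 1000.
Codon 4 CGU (Arg): 18.5 per 1000.
Lowest frequency is 2.8 at codon 3.

3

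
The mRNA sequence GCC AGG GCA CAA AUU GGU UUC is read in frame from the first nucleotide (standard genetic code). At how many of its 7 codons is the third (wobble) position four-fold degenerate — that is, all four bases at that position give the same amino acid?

3

Codon 1 GCC (Ala): third position 4-fold.
Codon 2 AGG (Arg): third position 2-fold.
Codon 3 GCA (Ala): third position 4-fold.
Codon 4 CAA (Gln): third position 2-fold.
Codon 5 AUU (Ile): third position 3-fold.
Codon 6 GGU (Gly): third position 4-fold.
Codon 7 UUC (Phe): third position 2-fold.
Four-fold degenerate third positions: 3.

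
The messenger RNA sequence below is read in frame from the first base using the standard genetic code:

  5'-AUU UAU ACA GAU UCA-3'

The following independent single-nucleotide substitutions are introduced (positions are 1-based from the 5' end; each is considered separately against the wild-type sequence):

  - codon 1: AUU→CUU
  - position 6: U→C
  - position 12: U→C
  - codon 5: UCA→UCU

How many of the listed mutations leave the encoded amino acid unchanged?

Codon 1: AUU (Ile) → CUU (Leu) — missense.
Codon 2: UAU (Tyr) → UAC (Tyr) — synonymous.
Codon 4: GAU (Asp) → GAC (Asp) — synonymous.
Codon 5: UCA (Ser) → UCU (Ser) — synonymous.
Synonymous: 3 of 4.

3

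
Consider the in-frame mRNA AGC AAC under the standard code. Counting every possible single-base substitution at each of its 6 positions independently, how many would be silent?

2

Codon 1 (AGC, Ser): 1 synonymous substitution.
Codon 2 (AAC, Asn): 1 synonymous substitution.
Total: 1 + 1 = 2.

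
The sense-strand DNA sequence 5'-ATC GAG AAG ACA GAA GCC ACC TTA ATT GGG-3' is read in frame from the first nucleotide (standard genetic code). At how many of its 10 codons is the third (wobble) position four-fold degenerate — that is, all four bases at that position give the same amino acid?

4

Codon 1 ATC (Ile): third position 3-fold.
Codon 2 GAG (Glu): third position 2-fold.
Codon 3 AAG (Lys): third position 2-fold.
Codon 4 ACA (Thr): third position 4-fold.
Codon 5 GAA (Glu): third position 2-fold.
Codon 6 GCC (Ala): third position 4-fold.
Codon 7 ACC (Thr): third position 4-fold.
Codon 8 TTA (Leu): third position 2-fold.
Codon 9 ATT (Ile): third position 3-fold.
Codon 10 GGG (Gly): third position 4-fold.
Four-fold degenerate third positions: 4.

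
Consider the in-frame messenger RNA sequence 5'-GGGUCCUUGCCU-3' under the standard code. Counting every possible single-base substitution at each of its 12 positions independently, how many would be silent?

Codon 1 (GGG, Gly): 3 synonymous substitutions.
Codon 2 (UCC, Ser): 3 synonymous substitutions.
Codon 3 (UUG, Leu): 2 synonymous substitutions.
Codon 4 (CCU, Pro): 3 synonymous substitutions.
Total: 3 + 3 + 2 + 3 = 11.

11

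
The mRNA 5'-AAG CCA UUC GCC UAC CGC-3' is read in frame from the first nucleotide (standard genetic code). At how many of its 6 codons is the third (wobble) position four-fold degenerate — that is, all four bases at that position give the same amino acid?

Codon 1 AAG (Lys): third position 2-fold.
Codon 2 CCA (Pro): third position 4-fold.
Codon 3 UUC (Phe): third position 2-fold.
Codon 4 GCC (Ala): third position 4-fold.
Codon 5 UAC (Tyr): third position 2-fold.
Codon 6 CGC (Arg): third position 4-fold.
Four-fold degenerate third positions: 3.

3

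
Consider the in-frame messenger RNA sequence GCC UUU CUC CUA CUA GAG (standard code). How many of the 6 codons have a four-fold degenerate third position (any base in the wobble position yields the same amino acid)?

Codon 1 GCC (Ala): third position 4-fold.
Codon 2 UUU (Phe): third position 2-fold.
Codon 3 CUC (Leu): third position 4-fold.
Codon 4 CUA (Leu): third position 4-fold.
Codon 5 CUA (Leu): third position 4-fold.
Codon 6 GAG (Glu): third position 2-fold.
Four-fold degenerate third positions: 4.

4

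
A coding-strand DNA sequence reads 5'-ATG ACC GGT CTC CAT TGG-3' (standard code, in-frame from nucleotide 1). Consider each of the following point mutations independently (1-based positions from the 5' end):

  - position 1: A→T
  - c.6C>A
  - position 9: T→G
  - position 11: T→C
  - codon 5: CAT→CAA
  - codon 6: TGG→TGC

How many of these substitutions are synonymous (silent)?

2

Codon 1: ATG (Met) → TTG (Leu) — missense.
Codon 2: ACC (Thr) → ACA (Thr) — synonymous.
Codon 3: GGT (Gly) → GGG (Gly) — synonymous.
Codon 4: CTC (Leu) → CCC (Pro) — missense.
Codon 5: CAT (His) → CAA (Gln) — missense.
Codon 6: TGG (Trp) → TGC (Cys) — missense.
Synonymous: 2 of 6.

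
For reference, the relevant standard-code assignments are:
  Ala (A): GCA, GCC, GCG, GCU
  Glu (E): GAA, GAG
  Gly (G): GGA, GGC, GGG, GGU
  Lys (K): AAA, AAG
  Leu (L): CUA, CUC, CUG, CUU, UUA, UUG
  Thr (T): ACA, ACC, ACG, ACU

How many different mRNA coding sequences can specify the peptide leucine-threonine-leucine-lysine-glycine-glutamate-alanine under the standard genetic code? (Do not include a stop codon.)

9216

Leu: 6 codons.
Thr: 4 codons.
Leu: 6 codons.
Lys: 2 codons.
Gly: 4 codons.
Glu: 2 codons.
Ala: 4 codons.
6 × 4 × 6 × 2 × 4 × 2 × 4 = 9216.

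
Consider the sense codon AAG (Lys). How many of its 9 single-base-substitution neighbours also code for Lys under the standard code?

1

Position 1: none → 0 synonymous.
Position 2: none → 0 synonymous.
Position 3: AAA → 1 synonymous.
Total: 0 + 0 + 1 = 1.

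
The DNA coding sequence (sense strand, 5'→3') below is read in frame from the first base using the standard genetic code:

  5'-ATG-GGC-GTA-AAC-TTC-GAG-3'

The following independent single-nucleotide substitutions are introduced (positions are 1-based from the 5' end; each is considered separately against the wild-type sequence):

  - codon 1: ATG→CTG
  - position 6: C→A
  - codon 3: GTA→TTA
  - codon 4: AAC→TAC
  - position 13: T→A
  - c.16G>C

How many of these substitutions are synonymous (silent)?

Codon 1: ATG (Met) → CTG (Leu) — missense.
Codon 2: GGC (Gly) → GGA (Gly) — synonymous.
Codon 3: GTA (Val) → TTA (Leu) — missense.
Codon 4: AAC (Asn) → TAC (Tyr) — missense.
Codon 5: TTC (Phe) → ATC (Ile) — missense.
Codon 6: GAG (Glu) → CAG (Gln) — missense.
Synonymous: 1 of 6.

1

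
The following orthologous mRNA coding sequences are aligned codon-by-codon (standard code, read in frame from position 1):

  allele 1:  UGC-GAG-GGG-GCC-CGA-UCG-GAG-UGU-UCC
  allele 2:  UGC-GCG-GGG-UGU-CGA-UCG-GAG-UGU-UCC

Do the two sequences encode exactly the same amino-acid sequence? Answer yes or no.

Codon 1: UGC Cys / UGC Cys — identical.
Codon 2: GAG Glu / GCG Ala — nonsynonymous.
Codon 3: GGG Gly / GGG Gly — identical.
Codon 4: GCC Ala / UGU Cys — nonsynonymous.
Codon 5: CGA Arg / CGA Arg — identical.
Codon 6: UCG Ser / UCG Ser — identical.
Codon 7: GAG Glu / GAG Glu — identical.
Codon 8: UGU Cys / UGU Cys — identical.
Codon 9: UCC Ser / UCC Ser — identical.
Nonsynonymous differences: 2 → different protein.

no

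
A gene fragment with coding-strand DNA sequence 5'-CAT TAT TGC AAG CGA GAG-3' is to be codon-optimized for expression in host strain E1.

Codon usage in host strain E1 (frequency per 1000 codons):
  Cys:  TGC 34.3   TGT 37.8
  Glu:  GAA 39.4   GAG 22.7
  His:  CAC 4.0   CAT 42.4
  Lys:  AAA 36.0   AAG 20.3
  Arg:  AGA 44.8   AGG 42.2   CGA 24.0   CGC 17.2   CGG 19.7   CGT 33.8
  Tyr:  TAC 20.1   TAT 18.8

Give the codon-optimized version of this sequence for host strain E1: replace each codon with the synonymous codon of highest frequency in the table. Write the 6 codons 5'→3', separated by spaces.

Codon 1 (His): best is CAT at 42.4.
Codon 2 (Tyr): best is TAC at 20.1.
Codon 3 (Cys): best is TGT at 37.8.
Codon 4 (Lys): best is AAA at 36.0.
Codon 5 (Arg): best is AGA at 44.8.
Codon 6 (Glu): best is GAA at 39.4.

CAT TAC TGT AAA AGA GAA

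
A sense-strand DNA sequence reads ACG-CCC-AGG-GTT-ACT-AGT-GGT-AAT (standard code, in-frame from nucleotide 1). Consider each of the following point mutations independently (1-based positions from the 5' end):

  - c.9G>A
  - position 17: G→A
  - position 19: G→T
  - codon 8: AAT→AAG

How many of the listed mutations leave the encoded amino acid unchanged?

1

Codon 3: AGG (Arg) → AGA (Arg) — synonymous.
Codon 6: AGT (Ser) → AAT (Asn) — missense.
Codon 7: GGT (Gly) → TGT (Cys) — missense.
Codon 8: AAT (Asn) → AAG (Lys) — missense.
Synonymous: 1 of 4.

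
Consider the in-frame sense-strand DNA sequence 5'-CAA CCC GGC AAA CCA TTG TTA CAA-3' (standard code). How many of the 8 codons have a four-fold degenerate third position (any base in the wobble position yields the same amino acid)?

Codon 1 CAA (Gln): third position 2-fold.
Codon 2 CCC (Pro): third position 4-fold.
Codon 3 GGC (Gly): third position 4-fold.
Codon 4 AAA (Lys): third position 2-fold.
Codon 5 CCA (Pro): third position 4-fold.
Codon 6 TTG (Leu): third position 2-fold.
Codon 7 TTA (Leu): third position 2-fold.
Codon 8 CAA (Gln): third position 2-fold.
Four-fold degenerate third positions: 3.

3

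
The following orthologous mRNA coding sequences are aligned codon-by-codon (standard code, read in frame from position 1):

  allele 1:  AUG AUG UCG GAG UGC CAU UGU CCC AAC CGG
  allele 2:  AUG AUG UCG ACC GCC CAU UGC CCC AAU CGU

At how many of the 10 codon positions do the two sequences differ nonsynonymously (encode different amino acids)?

2

Codon 1: AUG Met / AUG Met — identical.
Codon 2: AUG Met / AUG Met — identical.
Codon 3: UCG Ser / UCG Ser — identical.
Codon 4: GAG Glu / ACC Thr — nonsynonymous.
Codon 5: UGC Cys / GCC Ala — nonsynonymous.
Codon 6: CAU His / CAU His — identical.
Codon 7: UGU Cys / UGC Cys — synonymous.
Codon 8: CCC Pro / CCC Pro — identical.
Codon 9: AAC Asn / AAU Asn — synonymous.
Codon 10: CGG Arg / CGU Arg — synonymous.
Nonsynonymous differences: 2.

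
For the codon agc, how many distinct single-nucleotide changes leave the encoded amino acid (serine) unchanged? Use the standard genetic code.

1

Position 1: none → 0 synonymous.
Position 2: none → 0 synonymous.
Position 3: AGT → 1 synonymous.
Total: 0 + 0 + 1 = 1.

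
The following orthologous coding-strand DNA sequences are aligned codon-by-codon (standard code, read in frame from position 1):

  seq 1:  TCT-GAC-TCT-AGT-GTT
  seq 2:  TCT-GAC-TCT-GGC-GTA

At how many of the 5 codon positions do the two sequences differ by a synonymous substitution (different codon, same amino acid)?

1

Codon 1: TCT Ser / TCT Ser — identical.
Codon 2: GAC Asp / GAC Asp — identical.
Codon 3: TCT Ser / TCT Ser — identical.
Codon 4: AGT Ser / GGC Gly — nonsynonymous.
Codon 5: GTT Val / GTA Val — synonymous.
Synonymous differences: 1.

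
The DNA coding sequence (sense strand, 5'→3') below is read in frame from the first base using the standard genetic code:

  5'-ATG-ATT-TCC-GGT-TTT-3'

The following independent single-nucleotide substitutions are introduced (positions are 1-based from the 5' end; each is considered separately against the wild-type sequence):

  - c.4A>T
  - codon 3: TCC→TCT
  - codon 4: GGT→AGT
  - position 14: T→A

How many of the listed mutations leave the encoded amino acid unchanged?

1

Codon 2: ATT (Ile) → TTT (Phe) — missense.
Codon 3: TCC (Ser) → TCT (Ser) — synonymous.
Codon 4: GGT (Gly) → AGT (Ser) — missense.
Codon 5: TTT (Phe) → TAT (Tyr) — missense.
Synonymous: 1 of 4.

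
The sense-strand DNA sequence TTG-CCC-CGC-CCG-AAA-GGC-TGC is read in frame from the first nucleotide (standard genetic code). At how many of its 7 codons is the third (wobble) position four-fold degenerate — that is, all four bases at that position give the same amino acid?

4

Codon 1 TTG (Leu): third position 2-fold.
Codon 2 CCC (Pro): third position 4-fold.
Codon 3 CGC (Arg): third position 4-fold.
Codon 4 CCG (Pro): third position 4-fold.
Codon 5 AAA (Lys): third position 2-fold.
Codon 6 GGC (Gly): third position 4-fold.
Codon 7 TGC (Cys): third position 2-fold.
Four-fold degenerate third positions: 4.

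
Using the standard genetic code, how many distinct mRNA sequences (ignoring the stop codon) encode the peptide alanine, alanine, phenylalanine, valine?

128

Ala: 4 codons.
Ala: 4 codons.
Phe: 2 codons.
Val: 4 codons.
4 × 4 × 2 × 4 = 128.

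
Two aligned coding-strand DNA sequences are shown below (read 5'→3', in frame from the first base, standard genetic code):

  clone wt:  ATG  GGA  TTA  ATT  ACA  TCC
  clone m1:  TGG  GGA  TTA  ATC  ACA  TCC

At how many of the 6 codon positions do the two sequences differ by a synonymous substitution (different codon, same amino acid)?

Codon 1: ATG Met / TGG Trp — nonsynonymous.
Codon 2: GGA Gly / GGA Gly — identical.
Codon 3: TTA Leu / TTA Leu — identical.
Codon 4: ATT Ile / ATC Ile — synonymous.
Codon 5: ACA Thr / ACA Thr — identical.
Codon 6: TCC Ser / TCC Ser — identical.
Synonymous differences: 1.

1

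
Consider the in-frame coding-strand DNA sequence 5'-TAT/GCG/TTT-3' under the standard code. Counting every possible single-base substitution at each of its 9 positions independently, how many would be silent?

Codon 1 (TAT, Tyr): 1 synonymous substitution.
Codon 2 (GCG, Ala): 3 synonymous substitutions.
Codon 3 (TTT, Phe): 1 synonymous substitution.
Total: 1 + 3 + 1 = 5.

5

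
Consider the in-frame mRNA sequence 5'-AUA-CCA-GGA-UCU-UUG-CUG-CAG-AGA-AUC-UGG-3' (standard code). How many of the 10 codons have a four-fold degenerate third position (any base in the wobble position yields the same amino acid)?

Codon 1 AUA (Ile): third position 3-fold.
Codon 2 CCA (Pro): third position 4-fold.
Codon 3 GGA (Gly): third position 4-fold.
Codon 4 UCU (Ser): third position 4-fold.
Codon 5 UUG (Leu): third position 2-fold.
Codon 6 CUG (Leu): third position 4-fold.
Codon 7 CAG (Gln): third position 2-fold.
Codon 8 AGA (Arg): third position 2-fold.
Codon 9 AUC (Ile): third position 3-fold.
Codon 10 UGG (Trp): third position 1-fold.
Four-fold degenerate third positions: 4.

4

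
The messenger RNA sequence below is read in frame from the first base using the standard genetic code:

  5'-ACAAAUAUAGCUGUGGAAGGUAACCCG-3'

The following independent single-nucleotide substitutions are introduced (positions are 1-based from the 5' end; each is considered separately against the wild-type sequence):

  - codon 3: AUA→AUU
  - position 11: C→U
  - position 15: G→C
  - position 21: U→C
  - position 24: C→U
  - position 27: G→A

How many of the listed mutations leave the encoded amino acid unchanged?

5

Codon 3: AUA (Ile) → AUU (Ile) — synonymous.
Codon 4: GCU (Ala) → GUU (Val) — missense.
Codon 5: GUG (Val) → GUC (Val) — synonymous.
Codon 7: GGU (Gly) → GGC (Gly) — synonymous.
Codon 8: AAC (Asn) → AAU (Asn) — synonymous.
Codon 9: CCG (Pro) → CCA (Pro) — synonymous.
Synonymous: 5 of 6.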